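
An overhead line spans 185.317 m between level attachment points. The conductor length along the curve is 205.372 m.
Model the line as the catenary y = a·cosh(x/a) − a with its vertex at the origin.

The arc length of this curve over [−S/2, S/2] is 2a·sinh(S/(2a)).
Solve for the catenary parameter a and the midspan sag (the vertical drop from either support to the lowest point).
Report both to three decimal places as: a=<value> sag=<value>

a=116.811 sag=38.718

seed: a₀ = √(S³/(24(L−S))) = √(185.317³/(24·20.055)) = 114.988905
iter 1: u=0.805804  f(a)=+6.613e-01  f'(a)=-3.720e-01  a ← 114.988905 − (+6.613e-01/-3.720e-01) = 116.766506
iter 2: u=0.793537  f(a)=+1.565e-02  f'(a)=-3.546e-01  a ← 116.766506 − (+1.565e-02/-3.546e-01) = 116.810631
iter 3: u=0.793237  f(a)=+9.229e-06  f'(a)=-3.542e-01  a ← 116.810631 − (+9.229e-06/-3.542e-01) = 116.810657
iter 4: u=0.793237  f(a)=+3.212e-12  f'(a)=-3.542e-01  a ← 116.810657 − (+3.212e-12/-3.542e-01) = 116.810657
converged: |Δa| < 1e-12 after 4 iterations
sag = a·(cosh(S/(2a)) − 1) = 116.810657·(cosh(0.793237) − 1) = 38.717939
T_max/T_min = cosh(S/(2a)) = 1.331459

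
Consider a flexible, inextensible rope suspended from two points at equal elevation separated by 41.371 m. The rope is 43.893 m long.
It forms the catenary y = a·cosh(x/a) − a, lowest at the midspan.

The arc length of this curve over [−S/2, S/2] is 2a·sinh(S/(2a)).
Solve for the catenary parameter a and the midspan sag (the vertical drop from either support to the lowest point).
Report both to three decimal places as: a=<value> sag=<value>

a=34.512 sag=6.387

seed: a₀ = √(S³/(24(L−S))) = √(41.371³/(24·2.522)) = 34.203131
iter 1: u=0.604784  f(a)=+4.653e-02  f'(a)=-1.529e-01  a ← 34.203131 − (+4.653e-02/-1.529e-01) = 34.507352
iter 2: u=0.599452  f(a)=+6.281e-04  f'(a)=-1.488e-01  a ← 34.507352 − (+6.281e-04/-1.488e-01) = 34.511571
iter 3: u=0.599379  f(a)=+1.179e-07  f'(a)=-1.488e-01  a ← 34.511571 − (+1.179e-07/-1.488e-01) = 34.511572
iter 4: u=0.599379  f(a)=+7.105e-15  f'(a)=-1.488e-01  a ← 34.511572 − (+7.105e-15/-1.488e-01) = 34.511572
converged: |Δa| < 1e-12 after 4 iterations
sag = a·(cosh(S/(2a)) − 1) = 34.511572·(cosh(0.599379) − 1) = 6.387052
T_max/T_min = cosh(S/(2a)) = 1.185070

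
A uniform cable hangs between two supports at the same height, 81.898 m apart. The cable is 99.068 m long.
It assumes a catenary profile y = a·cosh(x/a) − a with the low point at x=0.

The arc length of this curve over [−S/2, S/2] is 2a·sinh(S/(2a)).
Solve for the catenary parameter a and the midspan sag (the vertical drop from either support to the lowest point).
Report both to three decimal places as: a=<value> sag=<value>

seed: a₀ = √(S³/(24(L−S))) = √(81.898³/(24·17.170)) = 36.510617
iter 1: u=1.121564  f(a)=+1.113e+00  f'(a)=-1.064e+00  a ← 36.510617 − (+1.113e+00/-1.064e+00) = 37.556212
iter 2: u=1.090339  f(a)=+4.959e-02  f'(a)=-9.714e-01  a ← 37.556212 − (+4.959e-02/-9.714e-01) = 37.607269
iter 3: u=1.088859  f(a)=+1.087e-04  f'(a)=-9.671e-01  a ← 37.607269 − (+1.087e-04/-9.671e-01) = 37.607381
iter 4: u=1.088855  f(a)=+5.244e-10  f'(a)=-9.671e-01  a ← 37.607381 − (+5.244e-10/-9.671e-01) = 37.607381
iter 5: u=1.088855  f(a)=+0.000e+00  f'(a)=-9.671e-01  a ← 37.607381 − (+0.000e+00/-9.671e-01) = 37.607381
converged: |Δa| < 1e-12 after 5 iterations
sag = a·(cosh(S/(2a)) − 1) = 37.607381·(cosh(1.088855) − 1) = 24.585321
T_max/T_min = cosh(S/(2a)) = 1.653737

a=37.607 sag=24.585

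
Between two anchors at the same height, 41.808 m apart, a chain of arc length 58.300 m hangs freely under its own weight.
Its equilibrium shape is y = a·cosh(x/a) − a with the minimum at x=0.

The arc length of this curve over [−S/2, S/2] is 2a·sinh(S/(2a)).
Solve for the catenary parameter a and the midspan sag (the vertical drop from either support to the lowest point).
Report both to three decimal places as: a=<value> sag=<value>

a=14.328 sag=18.153

seed: a₀ = √(S³/(24(L−S))) = √(41.808³/(24·16.492)) = 13.587727
iter 1: u=1.538447  f(a)=+2.065e+00  f'(a)=-3.053e+00  a ← 13.587727 − (+2.065e+00/-3.053e+00) = 14.264276
iter 2: u=1.465479  f(a)=+1.643e-01  f'(a)=-2.585e+00  a ← 14.264276 − (+1.643e-01/-2.585e+00) = 14.327832
iter 3: u=1.458979  f(a)=+1.238e-03  f'(a)=-2.546e+00  a ← 14.327832 − (+1.238e-03/-2.546e+00) = 14.328318
iter 4: u=1.458929  f(a)=+7.144e-08  f'(a)=-2.546e+00  a ← 14.328318 − (+7.144e-08/-2.546e+00) = 14.328318
iter 5: u=1.458929  f(a)=+7.105e-15  f'(a)=-2.546e+00  a ← 14.328318 − (+7.105e-15/-2.546e+00) = 14.328318
converged: |Δa| < 1e-12 after 5 iterations
sag = a·(cosh(S/(2a)) − 1) = 14.328318·(cosh(1.458929) − 1) = 18.152803
T_max/T_min = cosh(S/(2a)) = 2.266918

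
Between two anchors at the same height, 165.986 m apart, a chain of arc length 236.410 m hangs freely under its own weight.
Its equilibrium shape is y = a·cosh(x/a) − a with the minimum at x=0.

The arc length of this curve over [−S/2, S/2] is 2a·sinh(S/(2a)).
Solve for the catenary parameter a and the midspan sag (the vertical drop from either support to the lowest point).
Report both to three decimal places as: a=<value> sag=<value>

a=55.049 sag=75.346

seed: a₀ = √(S³/(24(L−S))) = √(165.986³/(24·70.424)) = 52.016512
iter 1: u=1.595513  f(a)=+9.527e+00  f'(a)=-3.463e+00  a ← 52.016512 − (+9.527e+00/-3.463e+00) = 54.767704
iter 2: u=1.515364  f(a)=+8.080e-01  f'(a)=-2.898e+00  a ← 54.767704 − (+8.080e-01/-2.898e+00) = 55.046508
iter 3: u=1.507689  f(a)=+7.003e-03  f'(a)=-2.848e+00  a ← 55.046508 − (+7.003e-03/-2.848e+00) = 55.048967
iter 4: u=1.507621  f(a)=+5.361e-07  f'(a)=-2.848e+00  a ← 55.048967 − (+5.361e-07/-2.848e+00) = 55.048967
iter 5: u=1.507621  f(a)=+2.842e-14  f'(a)=-2.848e+00  a ← 55.048967 − (+2.842e-14/-2.848e+00) = 55.048967
converged: |Δa| < 1e-12 after 5 iterations
sag = a·(cosh(S/(2a)) − 1) = 55.048967·(cosh(1.507621) − 1) = 75.345859
T_max/T_min = cosh(S/(2a)) = 2.368706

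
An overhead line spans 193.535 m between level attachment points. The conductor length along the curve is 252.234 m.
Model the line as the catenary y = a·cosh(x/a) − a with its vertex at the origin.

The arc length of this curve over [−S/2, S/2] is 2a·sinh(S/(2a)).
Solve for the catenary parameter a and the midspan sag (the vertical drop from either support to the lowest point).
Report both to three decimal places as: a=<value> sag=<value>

a=74.792 sag=71.834

seed: a₀ = √(S³/(24(L−S))) = √(193.535³/(24·58.699)) = 71.732886
iter 1: u=1.348998  f(a)=+5.578e+00  f'(a)=-1.954e+00  a ← 71.732886 − (+5.578e+00/-1.954e+00) = 74.587076
iter 2: u=1.297376  f(a)=+3.502e-01  f'(a)=-1.716e+00  a ← 74.587076 − (+3.502e-01/-1.716e+00) = 74.791160
iter 3: u=1.293836  f(a)=+1.585e-03  f'(a)=-1.701e+00  a ← 74.791160 − (+1.585e-03/-1.701e+00) = 74.792092
iter 4: u=1.293820  f(a)=+3.279e-08  f'(a)=-1.700e+00  a ← 74.792092 − (+3.279e-08/-1.700e+00) = 74.792092
iter 5: u=1.293820  f(a)=-2.842e-14  f'(a)=-1.700e+00  a ← 74.792092 − (-2.842e-14/-1.700e+00) = 74.792092
converged: |Δa| < 1e-12 after 5 iterations
sag = a·(cosh(S/(2a)) − 1) = 74.792092·(cosh(1.293820) − 1) = 71.834490
T_max/T_min = cosh(S/(2a)) = 1.960456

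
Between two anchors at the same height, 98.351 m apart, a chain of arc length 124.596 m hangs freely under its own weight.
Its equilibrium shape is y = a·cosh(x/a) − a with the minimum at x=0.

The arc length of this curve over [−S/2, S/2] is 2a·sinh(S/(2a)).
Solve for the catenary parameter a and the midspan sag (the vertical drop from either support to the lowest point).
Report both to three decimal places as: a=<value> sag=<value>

a=40.332 sag=33.882

seed: a₀ = √(S³/(24(L−S))) = √(98.351³/(24·26.245)) = 38.863263
iter 1: u=1.265347  f(a)=+2.183e+00  f'(a)=-1.580e+00  a ← 38.863263 − (+2.183e+00/-1.580e+00) = 40.245207
iter 2: u=1.221897  f(a)=+1.218e-01  f'(a)=-1.408e+00  a ← 40.245207 − (+1.218e-01/-1.408e+00) = 40.331755
iter 3: u=1.219275  f(a)=+4.292e-04  f'(a)=-1.398e+00  a ← 40.331755 − (+4.292e-04/-1.398e+00) = 40.332063
iter 4: u=1.219266  f(a)=+5.368e-09  f'(a)=-1.398e+00  a ← 40.332063 − (+5.368e-09/-1.398e+00) = 40.332063
iter 5: u=1.219266  f(a)=+1.421e-14  f'(a)=-1.398e+00  a ← 40.332063 − (+1.421e-14/-1.398e+00) = 40.332063
converged: |Δa| < 1e-12 after 5 iterations
sag = a·(cosh(S/(2a)) − 1) = 40.332063·(cosh(1.219266) − 1) = 33.881926
T_max/T_min = cosh(S/(2a)) = 1.840074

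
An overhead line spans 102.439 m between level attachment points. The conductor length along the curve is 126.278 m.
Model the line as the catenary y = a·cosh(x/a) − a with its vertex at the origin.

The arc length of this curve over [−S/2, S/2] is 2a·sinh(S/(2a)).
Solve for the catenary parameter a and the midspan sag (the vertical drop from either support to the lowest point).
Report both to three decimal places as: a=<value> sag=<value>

a=44.784 sag=32.625

seed: a₀ = √(S³/(24(L−S))) = √(102.439³/(24·23.839)) = 43.345933
iter 1: u=1.181645  f(a)=+1.721e+00  f'(a)=-1.261e+00  a ← 43.345933 − (+1.721e+00/-1.261e+00) = 44.710083
iter 2: u=1.145592  f(a)=+8.457e-02  f'(a)=-1.140e+00  a ← 44.710083 − (+8.457e-02/-1.140e+00) = 44.784257
iter 3: u=1.143694  f(a)=+2.277e-04  f'(a)=-1.134e+00  a ← 44.784257 − (+2.277e-04/-1.134e+00) = 44.784458
iter 4: u=1.143689  f(a)=+1.660e-09  f'(a)=-1.134e+00  a ← 44.784458 − (+1.660e-09/-1.134e+00) = 44.784458
iter 5: u=1.143689  f(a)=+2.842e-14  f'(a)=-1.134e+00  a ← 44.784458 − (+2.842e-14/-1.134e+00) = 44.784458
converged: |Δa| < 1e-12 after 5 iterations
sag = a·(cosh(S/(2a)) − 1) = 44.784458·(cosh(1.143689) − 1) = 32.624721
T_max/T_min = cosh(S/(2a)) = 1.728483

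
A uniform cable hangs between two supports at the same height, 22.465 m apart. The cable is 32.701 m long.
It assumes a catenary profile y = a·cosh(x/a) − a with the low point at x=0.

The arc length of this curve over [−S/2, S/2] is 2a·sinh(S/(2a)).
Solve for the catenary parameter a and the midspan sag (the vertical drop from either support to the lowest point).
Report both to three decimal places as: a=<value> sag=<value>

a=7.216 sag=10.656

seed: a₀ = √(S³/(24(L−S))) = √(22.465³/(24·10.236)) = 6.793426
iter 1: u=1.653437  f(a)=+1.494e+00  f'(a)=-3.922e+00  a ← 6.793426 − (+1.494e+00/-3.922e+00) = 7.174306
iter 2: u=1.565657  f(a)=+1.348e-01  f'(a)=-3.243e+00  a ← 7.174306 − (+1.348e-01/-3.243e+00) = 7.215881
iter 3: u=1.556636  f(a)=+1.339e-03  f'(a)=-3.179e+00  a ← 7.215881 − (+1.339e-03/-3.179e+00) = 7.216302
iter 4: u=1.556545  f(a)=+1.350e-07  f'(a)=-3.178e+00  a ← 7.216302 − (+1.350e-07/-3.178e+00) = 7.216302
iter 5: u=1.556545  f(a)=+0.000e+00  f'(a)=-3.178e+00  a ← 7.216302 − (+0.000e+00/-3.178e+00) = 7.216302
converged: |Δa| < 1e-12 after 5 iterations
sag = a·(cosh(S/(2a)) − 1) = 7.216302·(cosh(1.556545) − 1) = 10.655851
T_max/T_min = cosh(S/(2a)) = 2.476636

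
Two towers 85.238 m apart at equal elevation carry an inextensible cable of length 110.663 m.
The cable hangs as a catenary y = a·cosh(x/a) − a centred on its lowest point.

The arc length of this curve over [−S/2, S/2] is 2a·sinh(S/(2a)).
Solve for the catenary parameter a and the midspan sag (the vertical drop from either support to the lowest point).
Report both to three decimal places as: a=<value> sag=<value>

a=33.195 sag=31.330

seed: a₀ = √(S³/(24(L−S))) = √(85.238³/(24·25.425)) = 31.857653
iter 1: u=1.337795  f(a)=+2.375e+00  f'(a)=-1.901e+00  a ← 31.857653 − (+2.375e+00/-1.901e+00) = 33.106952
iter 2: u=1.287313  f(a)=+1.468e-01  f'(a)=-1.672e+00  a ← 33.106952 − (+1.468e-01/-1.672e+00) = 33.194750
iter 3: u=1.283908  f(a)=+6.432e-04  f'(a)=-1.658e+00  a ← 33.194750 − (+6.432e-04/-1.658e+00) = 33.195138
iter 4: u=1.283893  f(a)=+1.246e-08  f'(a)=-1.658e+00  a ← 33.195138 − (+1.246e-08/-1.658e+00) = 33.195138
iter 5: u=1.283893  f(a)=+0.000e+00  f'(a)=-1.658e+00  a ← 33.195138 − (+0.000e+00/-1.658e+00) = 33.195138
converged: |Δa| < 1e-12 after 5 iterations
sag = a·(cosh(S/(2a)) − 1) = 33.195138·(cosh(1.283893) − 1) = 31.329989
T_max/T_min = cosh(S/(2a)) = 1.943813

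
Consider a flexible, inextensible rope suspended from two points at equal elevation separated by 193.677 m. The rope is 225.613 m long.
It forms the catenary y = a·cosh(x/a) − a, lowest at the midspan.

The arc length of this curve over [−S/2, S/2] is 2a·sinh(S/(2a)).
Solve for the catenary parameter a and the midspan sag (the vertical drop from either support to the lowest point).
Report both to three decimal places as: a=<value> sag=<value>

a=99.680 sag=50.857

seed: a₀ = √(S³/(24(L−S))) = √(193.677³/(24·31.936)) = 97.357899
iter 1: u=0.994665  f(a)=+1.618e+00  f'(a)=-7.233e-01  a ← 97.357899 − (+1.618e+00/-7.233e-01) = 99.594240
iter 2: u=0.972330  f(a)=+5.741e-02  f'(a)=-6.728e-01  a ← 99.594240 − (+5.741e-02/-6.728e-01) = 99.679575
iter 3: u=0.971498  f(a)=+7.822e-05  f'(a)=-6.709e-01  a ← 99.679575 − (+7.822e-05/-6.709e-01) = 99.679692
iter 4: u=0.971497  f(a)=+1.457e-10  f'(a)=-6.709e-01  a ← 99.679692 − (+1.457e-10/-6.709e-01) = 99.679692
iter 5: u=0.971497  f(a)=-5.684e-14  f'(a)=-6.709e-01  a ← 99.679692 − (-5.684e-14/-6.709e-01) = 99.679692
converged: |Δa| < 1e-12 after 5 iterations
sag = a·(cosh(S/(2a)) − 1) = 99.679692·(cosh(0.971497) − 1) = 50.857172
T_max/T_min = cosh(S/(2a)) = 1.510206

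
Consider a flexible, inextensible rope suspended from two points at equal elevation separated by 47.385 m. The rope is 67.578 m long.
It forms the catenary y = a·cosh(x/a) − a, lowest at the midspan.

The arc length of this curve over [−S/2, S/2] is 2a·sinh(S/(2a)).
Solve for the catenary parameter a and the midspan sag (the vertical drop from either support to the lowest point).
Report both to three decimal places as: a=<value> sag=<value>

a=15.684 sag=21.568

seed: a₀ = √(S³/(24(L−S))) = √(47.385³/(24·20.193)) = 14.816830
iter 1: u=1.599026  f(a)=+2.744e+00  f'(a)=-3.489e+00  a ← 14.816830 − (+2.744e+00/-3.489e+00) = 15.603345
iter 2: u=1.518424  f(a)=+2.337e-01  f'(a)=-2.918e+00  a ← 15.603345 − (+2.337e-01/-2.918e+00) = 15.683416
iter 3: u=1.510672  f(a)=+2.042e-03  f'(a)=-2.867e+00  a ← 15.683416 − (+2.042e-03/-2.867e+00) = 15.684129
iter 4: u=1.510604  f(a)=+1.590e-07  f'(a)=-2.867e+00  a ← 15.684129 − (+1.590e-07/-2.867e+00) = 15.684129
iter 5: u=1.510604  f(a)=+0.000e+00  f'(a)=-2.867e+00  a ← 15.684129 − (+0.000e+00/-2.867e+00) = 15.684129
converged: |Δa| < 1e-12 after 5 iterations
sag = a·(cosh(S/(2a)) − 1) = 15.684129·(cosh(1.510604) − 1) = 21.567561
T_max/T_min = cosh(S/(2a)) = 2.375120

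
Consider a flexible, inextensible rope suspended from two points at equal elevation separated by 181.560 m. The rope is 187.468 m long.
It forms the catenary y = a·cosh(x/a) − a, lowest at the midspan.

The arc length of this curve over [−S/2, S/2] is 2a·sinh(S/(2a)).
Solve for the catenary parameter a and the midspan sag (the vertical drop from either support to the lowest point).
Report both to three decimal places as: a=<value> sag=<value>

seed: a₀ = √(S³/(24(L−S))) = √(181.560³/(24·5.908)) = 205.449173
iter 1: u=0.441861  f(a)=+5.794e-02  f'(a)=-5.864e-02  a ← 205.449173 − (+5.794e-02/-5.864e-02) = 206.437225
iter 2: u=0.439746  f(a)=+4.207e-04  f'(a)=-5.780e-02  a ← 206.437225 − (+4.207e-04/-5.780e-02) = 206.444504
iter 3: u=0.439731  f(a)=+2.253e-08  f'(a)=-5.779e-02  a ← 206.444504 − (+2.253e-08/-5.779e-02) = 206.444504
iter 4: u=0.439731  f(a)=-2.842e-14  f'(a)=-5.779e-02  a ← 206.444504 − (-2.842e-14/-5.779e-02) = 206.444504
converged: |Δa| < 1e-12 after 4 iterations
sag = a·(cosh(S/(2a)) − 1) = 206.444504·(cosh(0.439731) − 1) = 20.283077
T_max/T_min = cosh(S/(2a)) = 1.098250

a=206.445 sag=20.283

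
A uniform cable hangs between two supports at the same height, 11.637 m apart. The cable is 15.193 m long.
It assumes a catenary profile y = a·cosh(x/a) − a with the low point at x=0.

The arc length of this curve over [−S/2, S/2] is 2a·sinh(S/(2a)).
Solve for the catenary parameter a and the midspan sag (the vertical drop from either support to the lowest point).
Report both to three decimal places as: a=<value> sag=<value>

seed: a₀ = √(S³/(24(L−S))) = √(11.637³/(24·3.556)) = 4.297096
iter 1: u=1.354054  f(a)=+3.406e-01  f'(a)=-1.979e+00  a ← 4.297096 − (+3.406e-01/-1.979e+00) = 4.469190
iter 2: u=1.301914  f(a)=+2.153e-02  f'(a)=-1.736e+00  a ← 4.469190 − (+2.153e-02/-1.736e+00) = 4.481591
iter 3: u=1.298311  f(a)=+9.887e-05  f'(a)=-1.720e+00  a ← 4.481591 − (+9.887e-05/-1.720e+00) = 4.481649
iter 4: u=1.298294  f(a)=+2.106e-09  f'(a)=-1.720e+00  a ← 4.481649 − (+2.106e-09/-1.720e+00) = 4.481649
iter 5: u=1.298294  f(a)=+3.553e-15  f'(a)=-1.720e+00  a ← 4.481649 − (+3.553e-15/-1.720e+00) = 4.481649
converged: |Δa| < 1e-12 after 5 iterations
sag = a·(cosh(S/(2a)) − 1) = 4.481649·(cosh(1.298294) − 1) = 4.338328
T_max/T_min = cosh(S/(2a)) = 1.968020

a=4.482 sag=4.338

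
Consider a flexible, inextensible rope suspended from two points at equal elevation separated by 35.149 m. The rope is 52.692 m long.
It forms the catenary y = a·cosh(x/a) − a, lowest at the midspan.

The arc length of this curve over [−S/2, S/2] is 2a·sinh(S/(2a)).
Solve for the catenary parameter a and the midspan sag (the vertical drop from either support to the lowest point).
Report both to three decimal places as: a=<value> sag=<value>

seed: a₀ = √(S³/(24(L−S))) = √(35.149³/(24·17.543)) = 10.155748
iter 1: u=1.730498  f(a)=+2.822e+00  f'(a)=-4.606e+00  a ← 10.155748 − (+2.822e+00/-4.606e+00) = 10.768383
iter 2: u=1.632046  f(a)=+2.755e-01  f'(a)=-3.747e+00  a ← 10.768383 − (+2.755e-01/-3.747e+00) = 10.841914
iter 3: u=1.620978  f(a)=+3.254e-03  f'(a)=-3.659e+00  a ← 10.841914 − (+3.254e-03/-3.659e+00) = 10.842803
iter 4: u=1.620845  f(a)=+4.656e-07  f'(a)=-3.658e+00  a ← 10.842803 − (+4.656e-07/-3.658e+00) = 10.842803
iter 5: u=1.620845  f(a)=+2.132e-14  f'(a)=-3.658e+00  a ← 10.842803 − (+2.132e-14/-3.658e+00) = 10.842803
converged: |Δa| < 1e-12 after 5 iterations
sag = a·(cosh(S/(2a)) − 1) = 10.842803·(cosh(1.620845) − 1) = 17.647162
T_max/T_min = cosh(S/(2a)) = 2.627546

a=10.843 sag=17.647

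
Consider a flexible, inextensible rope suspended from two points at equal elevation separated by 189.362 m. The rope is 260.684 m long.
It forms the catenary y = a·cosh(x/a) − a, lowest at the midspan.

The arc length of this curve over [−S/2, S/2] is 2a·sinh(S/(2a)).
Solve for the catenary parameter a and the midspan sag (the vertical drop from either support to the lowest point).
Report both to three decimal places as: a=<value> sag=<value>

seed: a₀ = √(S³/(24(L−S))) = √(189.362³/(24·71.322)) = 62.982786
iter 1: u=1.503284  f(a)=+8.506e+00  f'(a)=-2.820e+00  a ← 62.982786 − (+8.506e+00/-2.820e+00) = 65.999556
iter 2: u=1.434570  f(a)=+6.494e-01  f'(a)=-2.404e+00  a ← 65.999556 − (+6.494e-01/-2.404e+00) = 66.269646
iter 3: u=1.428723  f(a)=+4.475e-03  f'(a)=-2.371e+00  a ← 66.269646 − (+4.475e-03/-2.371e+00) = 66.271533
iter 4: u=1.428683  f(a)=+2.158e-07  f'(a)=-2.371e+00  a ← 66.271533 − (+2.158e-07/-2.371e+00) = 66.271533
iter 5: u=1.428683  f(a)=-5.684e-14  f'(a)=-2.371e+00  a ← 66.271533 − (-5.684e-14/-2.371e+00) = 66.271533
converged: |Δa| < 1e-12 after 5 iterations
sag = a·(cosh(S/(2a)) − 1) = 66.271533·(cosh(1.428683) − 1) = 79.950740
T_max/T_min = cosh(S/(2a)) = 2.206411

a=66.272 sag=79.951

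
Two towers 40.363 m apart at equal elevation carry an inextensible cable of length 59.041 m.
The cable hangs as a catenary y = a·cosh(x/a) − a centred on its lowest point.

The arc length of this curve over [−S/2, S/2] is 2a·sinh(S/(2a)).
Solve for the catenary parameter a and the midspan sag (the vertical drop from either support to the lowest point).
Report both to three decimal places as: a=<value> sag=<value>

a=12.876 sag=19.330

seed: a₀ = √(S³/(24(L−S))) = √(40.363³/(24·18.678)) = 12.111679
iter 1: u=1.666284  f(a)=+2.771e+00  f'(a)=-4.030e+00  a ← 12.111679 − (+2.771e+00/-4.030e+00) = 12.799302
iter 2: u=1.576766  f(a)=+2.535e-01  f'(a)=-3.324e+00  a ← 12.799302 − (+2.535e-01/-3.324e+00) = 12.875578
iter 3: u=1.567425  f(a)=+2.593e-03  f'(a)=-3.256e+00  a ← 12.875578 − (+2.593e-03/-3.256e+00) = 12.876375
iter 4: u=1.567328  f(a)=+2.776e-07  f'(a)=-3.255e+00  a ← 12.876375 − (+2.776e-07/-3.255e+00) = 12.876375
iter 5: u=1.567328  f(a)=+7.105e-15  f'(a)=-3.255e+00  a ← 12.876375 − (+7.105e-15/-3.255e+00) = 12.876375
converged: |Δa| < 1e-12 after 5 iterations
sag = a·(cosh(S/(2a)) − 1) = 12.876375·(cosh(1.567328) − 1) = 19.330161
T_max/T_min = cosh(S/(2a)) = 2.501211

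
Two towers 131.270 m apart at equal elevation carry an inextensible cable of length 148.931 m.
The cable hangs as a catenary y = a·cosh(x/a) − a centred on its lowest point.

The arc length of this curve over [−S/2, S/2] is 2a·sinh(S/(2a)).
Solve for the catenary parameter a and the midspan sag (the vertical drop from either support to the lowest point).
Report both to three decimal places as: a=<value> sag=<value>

a=74.483 sag=30.839

seed: a₀ = √(S³/(24(L−S))) = √(131.270³/(24·17.661)) = 73.052480
iter 1: u=0.898464  f(a)=+7.267e-01  f'(a)=-5.237e-01  a ← 73.052480 − (+7.267e-01/-5.237e-01) = 74.440109
iter 2: u=0.881716  f(a)=+2.122e-02  f'(a)=-4.935e-01  a ← 74.440109 − (+2.122e-02/-4.935e-01) = 74.483111
iter 3: u=0.881206  f(a)=+1.931e-05  f'(a)=-4.926e-01  a ← 74.483111 − (+1.931e-05/-4.926e-01) = 74.483150
iter 4: u=0.881206  f(a)=+1.600e-11  f'(a)=-4.926e-01  a ← 74.483150 − (+1.600e-11/-4.926e-01) = 74.483150
converged: |Δa| < 1e-12 after 4 iterations
sag = a·(cosh(S/(2a)) − 1) = 74.483150·(cosh(0.881206) − 1) = 30.839451
T_max/T_min = cosh(S/(2a)) = 1.414046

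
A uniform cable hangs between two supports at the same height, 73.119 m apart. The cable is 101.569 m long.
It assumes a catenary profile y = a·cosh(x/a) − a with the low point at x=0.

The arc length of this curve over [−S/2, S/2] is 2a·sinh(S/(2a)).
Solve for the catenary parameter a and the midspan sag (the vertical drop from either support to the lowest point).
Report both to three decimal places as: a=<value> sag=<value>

seed: a₀ = √(S³/(24(L−S))) = √(73.119³/(24·28.450)) = 23.927571
iter 1: u=1.527924  f(a)=+3.512e+00  f'(a)=-2.982e+00  a ← 23.927571 − (+3.512e+00/-2.982e+00) = 25.105364
iter 2: u=1.456243  f(a)=+2.759e-01  f'(a)=-2.530e+00  a ← 25.105364 − (+2.759e-01/-2.530e+00) = 25.214438
iter 3: u=1.449943  f(a)=+2.025e-03  f'(a)=-2.493e+00  a ← 25.214438 − (+2.025e-03/-2.493e+00) = 25.215250
iter 4: u=1.449896  f(a)=+1.108e-07  f'(a)=-2.492e+00  a ← 25.215250 − (+1.108e-07/-2.492e+00) = 25.215250
iter 5: u=1.449896  f(a)=+0.000e+00  f'(a)=-2.492e+00  a ← 25.215250 − (+0.000e+00/-2.492e+00) = 25.215250
converged: |Δa| < 1e-12 after 5 iterations
sag = a·(cosh(S/(2a)) − 1) = 25.215250·(cosh(1.449896) − 1) = 31.484611
T_max/T_min = cosh(S/(2a)) = 2.248634

a=25.215 sag=31.485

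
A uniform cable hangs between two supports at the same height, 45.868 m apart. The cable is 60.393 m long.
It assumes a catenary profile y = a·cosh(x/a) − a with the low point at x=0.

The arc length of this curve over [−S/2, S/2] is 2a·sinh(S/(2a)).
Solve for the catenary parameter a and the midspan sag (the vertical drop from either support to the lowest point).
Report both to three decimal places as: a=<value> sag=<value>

seed: a₀ = √(S³/(24(L−S))) = √(45.868³/(24·14.525)) = 16.637996
iter 1: u=1.378411  f(a)=+1.444e+00  f'(a)=-2.101e+00  a ← 16.637996 − (+1.444e+00/-2.101e+00) = 17.325260
iter 2: u=1.323732  f(a)=+9.429e-02  f'(a)=-1.835e+00  a ← 17.325260 − (+9.429e-02/-1.835e+00) = 17.376649
iter 3: u=1.319817  f(a)=+4.642e-04  f'(a)=-1.817e+00  a ← 17.376649 − (+4.642e-04/-1.817e+00) = 17.376904
iter 4: u=1.319798  f(a)=+1.137e-08  f'(a)=-1.817e+00  a ← 17.376904 − (+1.137e-08/-1.817e+00) = 17.376904
iter 5: u=1.319798  f(a)=+0.000e+00  f'(a)=-1.817e+00  a ← 17.376904 − (+0.000e+00/-1.817e+00) = 17.376904
converged: |Δa| < 1e-12 after 5 iterations
sag = a·(cosh(S/(2a)) − 1) = 17.376904·(cosh(1.319798) − 1) = 17.462519
T_max/T_min = cosh(S/(2a)) = 2.004927

a=17.377 sag=17.463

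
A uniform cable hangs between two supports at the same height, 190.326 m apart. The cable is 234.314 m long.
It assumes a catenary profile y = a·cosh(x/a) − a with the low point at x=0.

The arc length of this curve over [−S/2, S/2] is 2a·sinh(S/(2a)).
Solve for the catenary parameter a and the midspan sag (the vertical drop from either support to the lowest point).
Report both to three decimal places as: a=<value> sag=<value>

a=83.476 sag=60.378

seed: a₀ = √(S³/(24(L−S))) = √(190.326³/(24·43.988)) = 80.811739
iter 1: u=1.177589  f(a)=+3.153e+00  f'(a)=-1.247e+00  a ← 80.811739 − (+3.153e+00/-1.247e+00) = 83.339302
iter 2: u=1.141874  f(a)=+1.540e-01  f'(a)=-1.128e+00  a ← 83.339302 − (+1.540e-01/-1.128e+00) = 83.475764
iter 3: u=1.140008  f(a)=+4.089e-04  f'(a)=-1.122e+00  a ← 83.475764 − (+4.089e-04/-1.122e+00) = 83.476128
iter 4: u=1.140003  f(a)=+2.901e-09  f'(a)=-1.122e+00  a ← 83.476128 − (+2.901e-09/-1.122e+00) = 83.476128
iter 5: u=1.140003  f(a)=+0.000e+00  f'(a)=-1.122e+00  a ← 83.476128 − (+0.000e+00/-1.122e+00) = 83.476128
converged: |Δa| < 1e-12 after 5 iterations
sag = a·(cosh(S/(2a)) − 1) = 83.476128·(cosh(1.140003) − 1) = 60.378057
T_max/T_min = cosh(S/(2a)) = 1.723297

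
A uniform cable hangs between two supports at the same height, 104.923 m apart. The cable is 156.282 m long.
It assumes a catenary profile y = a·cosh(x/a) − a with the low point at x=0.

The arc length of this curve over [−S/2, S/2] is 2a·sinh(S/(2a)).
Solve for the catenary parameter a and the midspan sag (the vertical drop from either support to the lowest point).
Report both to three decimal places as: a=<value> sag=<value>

a=32.647 sag=52.040

seed: a₀ = √(S³/(24(L−S))) = √(104.923³/(24·51.359)) = 30.612031
iter 1: u=1.713754  f(a)=+8.091e+00  f'(a)=-4.450e+00  a ← 30.612031 − (+8.091e+00/-4.450e+00) = 32.430271
iter 2: u=1.617671  f(a)=+7.770e-01  f'(a)=-3.633e+00  a ← 32.430271 − (+7.770e-01/-3.633e+00) = 32.644123
iter 3: u=1.607073  f(a)=+8.844e-03  f'(a)=-3.551e+00  a ← 32.644123 − (+8.844e-03/-3.551e+00) = 32.646614
iter 4: u=1.606951  f(a)=+1.175e-06  f'(a)=-3.550e+00  a ← 32.646614 − (+1.175e-06/-3.550e+00) = 32.646614
iter 5: u=1.606951  f(a)=+0.000e+00  f'(a)=-3.550e+00  a ← 32.646614 − (+0.000e+00/-3.550e+00) = 32.646614
converged: |Δa| < 1e-12 after 5 iterations
sag = a·(cosh(S/(2a)) − 1) = 32.646614·(cosh(1.606951) − 1) = 52.039969
T_max/T_min = cosh(S/(2a)) = 2.594039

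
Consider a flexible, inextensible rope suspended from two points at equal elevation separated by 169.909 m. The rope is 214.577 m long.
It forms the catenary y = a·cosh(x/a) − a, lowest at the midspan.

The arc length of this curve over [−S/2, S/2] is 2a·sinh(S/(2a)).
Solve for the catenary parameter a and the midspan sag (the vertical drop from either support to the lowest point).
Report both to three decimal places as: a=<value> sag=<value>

a=70.163 sag=58.031

seed: a₀ = √(S³/(24(L−S))) = √(169.909³/(24·44.668)) = 67.642664
iter 1: u=1.255931  f(a)=+3.658e+00  f'(a)=-1.541e+00  a ← 67.642664 − (+3.658e+00/-1.541e+00) = 70.016356
iter 2: u=1.213352  f(a)=+2.014e-01  f'(a)=-1.376e+00  a ← 70.016356 − (+2.014e-01/-1.376e+00) = 70.162738
iter 3: u=1.210821  f(a)=+6.889e-04  f'(a)=-1.366e+00  a ← 70.162738 − (+6.889e-04/-1.366e+00) = 70.163242
iter 4: u=1.210812  f(a)=+8.124e-09  f'(a)=-1.366e+00  a ← 70.163242 − (+8.124e-09/-1.366e+00) = 70.163242
iter 5: u=1.210812  f(a)=+2.842e-14  f'(a)=-1.366e+00  a ← 70.163242 − (+2.842e-14/-1.366e+00) = 70.163242
converged: |Δa| < 1e-12 after 5 iterations
sag = a·(cosh(S/(2a)) − 1) = 70.163242·(cosh(1.210812) − 1) = 58.030762
T_max/T_min = cosh(S/(2a)) = 1.827082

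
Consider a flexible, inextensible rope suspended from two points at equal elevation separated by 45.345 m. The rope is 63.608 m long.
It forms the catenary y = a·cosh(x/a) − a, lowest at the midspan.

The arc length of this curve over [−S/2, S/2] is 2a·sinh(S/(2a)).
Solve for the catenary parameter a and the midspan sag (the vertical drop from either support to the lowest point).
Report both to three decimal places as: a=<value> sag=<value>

seed: a₀ = √(S³/(24(L−S))) = √(45.345³/(24·18.263)) = 14.584866
iter 1: u=1.554522  f(a)=+2.338e+00  f'(a)=-3.164e+00  a ← 14.584866 − (+2.338e+00/-3.164e+00) = 15.323751
iter 2: u=1.479566  f(a)=+1.894e-01  f'(a)=-2.670e+00  a ← 15.323751 − (+1.894e-01/-2.670e+00) = 15.394680
iter 3: u=1.472749  f(a)=+1.485e-03  f'(a)=-2.629e+00  a ← 15.394680 − (+1.485e-03/-2.629e+00) = 15.395245
iter 4: u=1.472695  f(a)=+9.294e-08  f'(a)=-2.628e+00  a ← 15.395245 − (+9.294e-08/-2.628e+00) = 15.395245
iter 5: u=1.472695  f(a)=-7.105e-15  f'(a)=-2.628e+00  a ← 15.395245 − (-7.105e-15/-2.628e+00) = 15.395245
converged: |Δa| < 1e-12 after 5 iterations
sag = a·(cosh(S/(2a)) − 1) = 15.395245·(cosh(1.472695) − 1) = 19.938987
T_max/T_min = cosh(S/(2a)) = 2.295139

a=15.395 sag=19.939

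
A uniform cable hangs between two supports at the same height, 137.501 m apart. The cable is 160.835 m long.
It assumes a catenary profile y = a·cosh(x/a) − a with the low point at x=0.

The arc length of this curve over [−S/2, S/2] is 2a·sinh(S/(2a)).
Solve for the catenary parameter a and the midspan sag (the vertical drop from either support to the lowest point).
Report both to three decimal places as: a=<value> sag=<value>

a=69.804 sag=36.684

seed: a₀ = √(S³/(24(L−S))) = √(137.501³/(24·23.334)) = 68.133166
iter 1: u=1.009061  f(a)=+1.217e+00  f'(a)=-7.573e-01  a ← 68.133166 − (+1.217e+00/-7.573e-01) = 69.740430
iter 2: u=0.985806  f(a)=+4.440e-02  f'(a)=-7.029e-01  a ← 69.740430 − (+4.440e-02/-7.029e-01) = 69.803594
iter 3: u=0.984913  f(a)=+6.404e-05  f'(a)=-7.009e-01  a ← 69.803594 − (+6.404e-05/-7.009e-01) = 69.803686
iter 4: u=0.984912  f(a)=+1.337e-10  f'(a)=-7.009e-01  a ← 69.803686 − (+1.337e-10/-7.009e-01) = 69.803686
iter 5: u=0.984912  f(a)=+0.000e+00  f'(a)=-7.009e-01  a ← 69.803686 − (+0.000e+00/-7.009e-01) = 69.803686
converged: |Δa| < 1e-12 after 5 iterations
sag = a·(cosh(S/(2a)) − 1) = 69.803686·(cosh(0.984912) − 1) = 36.683538
T_max/T_min = cosh(S/(2a)) = 1.525524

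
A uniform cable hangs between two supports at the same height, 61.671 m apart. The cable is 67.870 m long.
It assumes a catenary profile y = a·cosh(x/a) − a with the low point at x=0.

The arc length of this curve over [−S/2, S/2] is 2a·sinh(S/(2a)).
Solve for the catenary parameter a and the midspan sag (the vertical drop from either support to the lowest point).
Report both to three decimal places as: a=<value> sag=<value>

a=40.291 sag=12.387

seed: a₀ = √(S³/(24(L−S))) = √(61.671³/(24·6.199)) = 39.705900
iter 1: u=0.776597  f(a)=+1.896e-01  f'(a)=-3.315e-01  a ← 39.705900 − (+1.896e-01/-3.315e-01) = 40.277984
iter 2: u=0.765567  f(a)=+4.176e-03  f'(a)=-3.170e-01  a ← 40.277984 − (+4.176e-03/-3.170e-01) = 40.291158
iter 3: u=0.765317  f(a)=+2.127e-06  f'(a)=-3.167e-01  a ← 40.291158 − (+2.127e-06/-3.167e-01) = 40.291164
iter 4: u=0.765317  f(a)=+5.542e-13  f'(a)=-3.167e-01  a ← 40.291164 − (+5.542e-13/-3.167e-01) = 40.291164
converged: |Δa| < 1e-12 after 4 iterations
sag = a·(cosh(S/(2a)) − 1) = 40.291164·(cosh(0.765317) − 1) = 12.386745
T_max/T_min = cosh(S/(2a)) = 1.307431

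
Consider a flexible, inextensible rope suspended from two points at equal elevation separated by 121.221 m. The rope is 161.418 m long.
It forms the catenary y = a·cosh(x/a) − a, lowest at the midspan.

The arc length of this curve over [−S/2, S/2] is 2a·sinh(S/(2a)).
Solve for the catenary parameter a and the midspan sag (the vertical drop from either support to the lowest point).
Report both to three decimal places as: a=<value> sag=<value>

seed: a₀ = √(S³/(24(L−S))) = √(121.221³/(24·40.197)) = 42.969901
iter 1: u=1.410534  f(a)=+4.194e+00  f'(a)=-2.271e+00  a ← 42.969901 − (+4.194e+00/-2.271e+00) = 44.816777
iter 2: u=1.352406  f(a)=+2.855e-01  f'(a)=-1.971e+00  a ← 44.816777 − (+2.855e-01/-1.971e+00) = 44.961636
iter 3: u=1.348049  f(a)=+1.537e-03  f'(a)=-1.950e+00  a ← 44.961636 − (+1.537e-03/-1.950e+00) = 44.962424
iter 4: u=1.348026  f(a)=+4.510e-08  f'(a)=-1.950e+00  a ← 44.962424 − (+4.510e-08/-1.950e+00) = 44.962424
iter 5: u=1.348026  f(a)=+0.000e+00  f'(a)=-1.950e+00  a ← 44.962424 − (+0.000e+00/-1.950e+00) = 44.962424
converged: |Δa| < 1e-12 after 5 iterations
sag = a·(cosh(S/(2a)) − 1) = 44.962424·(cosh(1.348026) − 1) = 47.425683
T_max/T_min = cosh(S/(2a)) = 2.054785

a=44.962 sag=47.426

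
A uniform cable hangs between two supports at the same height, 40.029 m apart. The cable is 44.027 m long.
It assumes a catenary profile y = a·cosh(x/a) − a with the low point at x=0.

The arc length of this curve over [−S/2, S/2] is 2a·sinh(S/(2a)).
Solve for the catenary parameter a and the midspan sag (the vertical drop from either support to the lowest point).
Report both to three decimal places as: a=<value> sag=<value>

a=26.233 sag=8.013

seed: a₀ = √(S³/(24(L−S))) = √(40.029³/(24·3.998)) = 25.854438
iter 1: u=0.774122  f(a)=+1.215e-01  f'(a)=-3.282e-01  a ← 25.854438 − (+1.215e-01/-3.282e-01) = 26.224685
iter 2: u=0.763193  f(a)=+2.660e-03  f'(a)=-3.140e-01  a ← 26.224685 − (+2.660e-03/-3.140e-01) = 26.233155
iter 3: u=0.762947  f(a)=+1.337e-06  f'(a)=-3.137e-01  a ← 26.233155 − (+1.337e-06/-3.137e-01) = 26.233159
iter 4: u=0.762947  f(a)=+3.482e-13  f'(a)=-3.137e-01  a ← 26.233159 − (+3.482e-13/-3.137e-01) = 26.233159
converged: |Δa| < 1e-12 after 4 iterations
sag = a·(cosh(S/(2a)) − 1) = 26.233159·(cosh(0.762947) − 1) = 8.012612
T_max/T_min = cosh(S/(2a)) = 1.305438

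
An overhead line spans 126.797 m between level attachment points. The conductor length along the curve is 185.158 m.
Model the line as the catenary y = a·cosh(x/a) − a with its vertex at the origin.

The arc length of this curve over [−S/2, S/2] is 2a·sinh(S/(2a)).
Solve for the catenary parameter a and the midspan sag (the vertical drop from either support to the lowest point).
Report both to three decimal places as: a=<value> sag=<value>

seed: a₀ = √(S³/(24(L−S))) = √(126.797³/(24·58.361)) = 38.150171
iter 1: u=1.661814  f(a)=+8.609e+00  f'(a)=-3.992e+00  a ← 38.150171 − (+8.609e+00/-3.992e+00) = 40.306694
iter 2: u=1.572903  f(a)=+7.839e-01  f'(a)=-3.295e+00  a ← 40.306694 − (+7.839e-01/-3.295e+00) = 40.544577
iter 3: u=1.563674  f(a)=+7.938e-03  f'(a)=-3.229e+00  a ← 40.544577 − (+7.938e-03/-3.229e+00) = 40.547035
iter 4: u=1.563579  f(a)=+8.321e-07  f'(a)=-3.228e+00  a ← 40.547035 − (+8.321e-07/-3.228e+00) = 40.547036
iter 5: u=1.563579  f(a)=+2.842e-14  f'(a)=-3.228e+00  a ← 40.547036 − (+2.842e-14/-3.228e+00) = 40.547036
converged: |Δa| < 1e-12 after 5 iterations
sag = a·(cosh(S/(2a)) − 1) = 40.547036·(cosh(1.563579) − 1) = 60.521918
T_max/T_min = cosh(S/(2a)) = 2.492635

a=40.547 sag=60.522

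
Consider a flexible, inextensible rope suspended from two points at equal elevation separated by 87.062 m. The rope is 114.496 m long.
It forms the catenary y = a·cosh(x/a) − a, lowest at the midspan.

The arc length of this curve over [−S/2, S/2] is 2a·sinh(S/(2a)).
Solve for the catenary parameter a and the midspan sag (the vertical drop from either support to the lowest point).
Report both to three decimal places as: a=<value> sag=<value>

a=33.058 sag=33.049

seed: a₀ = √(S³/(24(L−S))) = √(87.062³/(24·27.434)) = 31.658678
iter 1: u=1.375010  f(a)=+2.713e+00  f'(a)=-2.084e+00  a ← 31.658678 − (+2.713e+00/-2.084e+00) = 32.960819
iter 2: u=1.320689  f(a)=+1.764e-01  f'(a)=-1.821e+00  a ← 32.960819 − (+1.764e-01/-1.821e+00) = 33.057687
iter 3: u=1.316819  f(a)=+8.600e-04  f'(a)=-1.803e+00  a ← 33.057687 − (+8.600e-04/-1.803e+00) = 33.058164
iter 4: u=1.316800  f(a)=+2.066e-08  f'(a)=-1.803e+00  a ← 33.058164 − (+2.066e-08/-1.803e+00) = 33.058164
iter 5: u=1.316800  f(a)=+0.000e+00  f'(a)=-1.803e+00  a ← 33.058164 − (+0.000e+00/-1.803e+00) = 33.058164
converged: |Δa| < 1e-12 after 5 iterations
sag = a·(cosh(S/(2a)) − 1) = 33.058164·(cosh(1.316800) − 1) = 33.049140
T_max/T_min = cosh(S/(2a)) = 1.999727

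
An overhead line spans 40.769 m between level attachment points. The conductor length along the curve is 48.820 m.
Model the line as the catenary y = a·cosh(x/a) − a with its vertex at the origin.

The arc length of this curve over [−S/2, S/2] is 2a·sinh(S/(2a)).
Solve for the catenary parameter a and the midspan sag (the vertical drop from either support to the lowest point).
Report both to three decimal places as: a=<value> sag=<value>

a=19.258 sag=11.834

seed: a₀ = √(S³/(24(L−S))) = √(40.769³/(24·8.051)) = 18.726842
iter 1: u=1.088518  f(a)=+4.906e-01  f'(a)=-9.661e-01  a ← 18.726842 − (+4.906e-01/-9.661e-01) = 19.234697
iter 2: u=1.059778  f(a)=+2.067e-02  f'(a)=-8.863e-01  a ← 19.234697 − (+2.067e-02/-8.863e-01) = 19.258016
iter 3: u=1.058494  f(a)=+4.024e-05  f'(a)=-8.828e-01  a ← 19.258016 − (+4.024e-05/-8.828e-01) = 19.258062
iter 4: u=1.058492  f(a)=+1.532e-10  f'(a)=-8.828e-01  a ← 19.258062 − (+1.532e-10/-8.828e-01) = 19.258062
iter 5: u=1.058492  f(a)=-7.105e-15  f'(a)=-8.828e-01  a ← 19.258062 − (-7.105e-15/-8.828e-01) = 19.258062
converged: |Δa| < 1e-12 after 5 iterations
sag = a·(cosh(S/(2a)) − 1) = 19.258062·(cosh(1.058492) − 1) = 11.834076
T_max/T_min = cosh(S/(2a)) = 1.614500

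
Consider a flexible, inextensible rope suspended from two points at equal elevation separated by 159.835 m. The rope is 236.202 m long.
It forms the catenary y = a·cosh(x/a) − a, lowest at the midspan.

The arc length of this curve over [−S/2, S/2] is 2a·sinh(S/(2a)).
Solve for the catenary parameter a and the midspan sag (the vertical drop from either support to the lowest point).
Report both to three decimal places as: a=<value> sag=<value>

a=50.269 sag=78.085

seed: a₀ = √(S³/(24(L−S))) = √(159.835³/(24·76.367)) = 47.200798
iter 1: u=1.693139  f(a)=+1.172e+01  f'(a)=-4.264e+00  a ← 47.200798 − (+1.172e+01/-4.264e+00) = 49.950515
iter 2: u=1.599933  f(a)=+1.103e+00  f'(a)=-3.496e+00  a ← 49.950515 − (+1.103e+00/-3.496e+00) = 50.265868
iter 3: u=1.589896  f(a)=+1.199e-02  f'(a)=-3.421e+00  a ← 50.265868 − (+1.199e-02/-3.421e+00) = 50.269372
iter 4: u=1.589785  f(a)=+1.451e-06  f'(a)=-3.420e+00  a ← 50.269372 − (+1.451e-06/-3.420e+00) = 50.269372
iter 5: u=1.589785  f(a)=+0.000e+00  f'(a)=-3.420e+00  a ← 50.269372 − (+0.000e+00/-3.420e+00) = 50.269372
converged: |Δa| < 1e-12 after 5 iterations
sag = a·(cosh(S/(2a)) − 1) = 50.269372·(cosh(1.589785) − 1) = 78.085043
T_max/T_min = cosh(S/(2a)) = 2.553332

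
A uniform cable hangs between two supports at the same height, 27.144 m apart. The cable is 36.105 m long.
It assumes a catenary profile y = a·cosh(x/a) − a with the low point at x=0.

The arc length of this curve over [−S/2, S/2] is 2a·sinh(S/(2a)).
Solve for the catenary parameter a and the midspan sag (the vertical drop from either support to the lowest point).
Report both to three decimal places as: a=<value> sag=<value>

seed: a₀ = √(S³/(24(L−S))) = √(27.144³/(24·8.961)) = 9.643327
iter 1: u=1.407398  f(a)=+9.305e-01  f'(a)=-2.254e+00  a ← 9.643327 − (+9.305e-01/-2.254e+00) = 10.056222
iter 2: u=1.349612  f(a)=+6.310e-02  f'(a)=-1.957e+00  a ← 10.056222 − (+6.310e-02/-1.957e+00) = 10.088458
iter 3: u=1.345300  f(a)=+3.368e-04  f'(a)=-1.937e+00  a ← 10.088458 − (+3.368e-04/-1.937e+00) = 10.088631
iter 4: u=1.345277  f(a)=+9.711e-09  f'(a)=-1.936e+00  a ← 10.088631 − (+9.711e-09/-1.936e+00) = 10.088631
iter 5: u=1.345277  f(a)=+0.000e+00  f'(a)=-1.936e+00  a ← 10.088631 − (+0.000e+00/-1.936e+00) = 10.088631
converged: |Δa| < 1e-12 after 5 iterations
sag = a·(cosh(S/(2a)) − 1) = 10.088631·(cosh(1.345277) − 1) = 10.591631
T_max/T_min = cosh(S/(2a)) = 2.049858

a=10.089 sag=10.592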